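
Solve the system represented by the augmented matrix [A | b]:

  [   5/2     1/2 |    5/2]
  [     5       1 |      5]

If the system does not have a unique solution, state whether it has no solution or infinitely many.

infinitely many solutions

Row-reduce:
R1 ← R1 / (5/2).
R2 ← R2 − 5·R1.
Rank is 1 with 2 unknowns, leaving x_2 free.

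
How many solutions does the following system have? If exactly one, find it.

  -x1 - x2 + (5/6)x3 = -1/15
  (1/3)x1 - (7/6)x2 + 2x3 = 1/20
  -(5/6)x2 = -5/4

Row-reduce the augmented matrix:
R1 ← R1 / (-1).
R2 ← R2 − 1/3·R1.
R2 ← R2 / (-3/2).
R1 ← R1 − 1·R2.
R3 ← R3 + 5/6·R2.
R3 ← R3 / (-205/162).
R1 ← R1 − 37/54·R3.
R2 ← R2 + 41/27·R3.
Reading off the reduced rows gives x1 = -3/5, x2 = 3/2, x3 = 1.

x1 = -3/5, x2 = 3/2, x3 = 1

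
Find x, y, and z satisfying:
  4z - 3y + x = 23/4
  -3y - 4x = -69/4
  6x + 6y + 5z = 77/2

x = 3, y = 7/4, z = 2

Row-reduce the augmented matrix:
R2 ← R2 + 4·R1.
R3 ← R3 − 6·R1.
R2 ← R2 / (-15).
R1 ← R1 + 3·R2.
R3 ← R3 − 24·R2.
R3 ← R3 / (33/5).
R1 ← R1 − 4/5·R3.
R2 ← R2 + 16/15·R3.
Reading off the reduced rows gives x = 3, y = 7/4, z = 2.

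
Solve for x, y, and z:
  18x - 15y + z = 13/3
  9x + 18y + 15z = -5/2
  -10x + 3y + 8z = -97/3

x = 3/2, y = 4/3, z = -8/3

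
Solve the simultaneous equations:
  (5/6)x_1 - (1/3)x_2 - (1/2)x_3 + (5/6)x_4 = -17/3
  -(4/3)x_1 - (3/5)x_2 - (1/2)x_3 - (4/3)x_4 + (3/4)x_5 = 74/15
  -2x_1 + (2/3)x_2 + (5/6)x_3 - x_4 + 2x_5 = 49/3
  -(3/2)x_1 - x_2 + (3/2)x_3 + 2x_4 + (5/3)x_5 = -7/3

infinitely many solutions

Row-reduce:
R1 ← R1 / (5/6).
R2 ← R2 + 4/3·R1.
R3 ← R3 + 2·R1.
R4 ← R4 + 3/2·R1.
R2 ← R2 / (-17/15).
R1 ← R1 + 2/5·R2.
R3 ← R3 + 2/15·R2.
R4 ← R4 + 8/5·R2.
R3 ← R3 / (-109/510).
R1 ← R1 + 12/85·R3.
R2 ← R2 − 39/34·R3.
R4 ← R4 − 207/85·R3.
R4 ← R4 / (3247/218).
R1 ← R1 − 37/109·R4.
R2 ← R2 − 585/109·R4.
R3 ← R3 + 510/109·R4.
Rank is 4 with 5 unknowns, leaving x_5 free.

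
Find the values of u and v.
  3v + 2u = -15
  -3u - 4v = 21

Row-reduce the augmented matrix:
R1 ← R1 / (2).
R2 ← R2 + 3·R1.
R2 ← R2 / (1/2).
R1 ← R1 − 3/2·R2.
Reading off the reduced rows gives u = -3, v = -3.

u = -3, v = -3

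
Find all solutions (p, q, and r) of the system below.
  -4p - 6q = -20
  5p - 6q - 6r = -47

infinitely many solutions

Row-reduce:
R1 ← R1 / (-4).
R2 ← R2 − 5·R1.
R2 ← R2 / (-27/2).
R1 ← R1 − 3/2·R2.
Rank is 2 with 3 unknowns, leaving r free.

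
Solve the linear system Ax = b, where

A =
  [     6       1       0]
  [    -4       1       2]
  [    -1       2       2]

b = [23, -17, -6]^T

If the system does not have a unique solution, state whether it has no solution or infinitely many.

x_1 = 4, x_2 = -1, x_3 = 0

Row-reduce the augmented matrix:
R1 ← R1 / (6).
R2 ← R2 + 4·R1.
R3 ← R3 + 1·R1.
R2 ← R2 / (5/3).
R1 ← R1 − 1/6·R2.
R3 ← R3 − 13/6·R2.
R3 ← R3 / (-3/5).
R1 ← R1 + 1/5·R3.
R2 ← R2 − 6/5·R3.
Reading off the reduced rows gives x_1 = 4, x_2 = -1, x_3 = 0.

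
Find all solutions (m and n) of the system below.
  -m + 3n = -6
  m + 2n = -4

m = 0, n = -2

Row-reduce the augmented matrix:
R1 ← R1 / (-1).
R2 ← R2 − 1·R1.
R2 ← R2 / (5).
R1 ← R1 + 3·R2.
Reading off the reduced rows gives m = 0, n = -2.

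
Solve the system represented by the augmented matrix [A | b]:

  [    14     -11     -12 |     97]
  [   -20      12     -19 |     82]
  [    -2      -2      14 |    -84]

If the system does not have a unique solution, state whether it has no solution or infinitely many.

x_1 = 1, x_2 = -1, x_3 = -6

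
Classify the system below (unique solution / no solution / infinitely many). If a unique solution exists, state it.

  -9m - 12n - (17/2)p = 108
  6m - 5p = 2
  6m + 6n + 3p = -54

Row-reduce:
R1 ← R1 / (-9).
R2 ← R2 − 6·R1.
R3 ← R3 − 6·R1.
R2 ← R2 / (-8).
R1 ← R1 − 4/3·R2.
R3 ← R3 + 2·R2.
Row 3 reduces to 0 = -1/2, a contradiction. The system is inconsistent.

no solution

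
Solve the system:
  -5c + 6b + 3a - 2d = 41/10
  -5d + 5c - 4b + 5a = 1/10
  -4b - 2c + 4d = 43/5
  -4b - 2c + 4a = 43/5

a = 3, b = 3/5, c = 1/2, d = 3

Row-reduce the augmented matrix:
R1 ← R1 / (3).
R2 ← R2 − 5·R1.
R4 ← R4 − 4·R1.
R2 ← R2 / (-14).
R1 ← R1 − 2·R2.
R3 ← R3 + 4·R2.
R4 ← R4 + 12·R2.
R3 ← R3 / (-122/21).
R1 ← R1 − 5/21·R3.
R2 ← R2 + 20/21·R3.
R4 ← R4 + 142/21·R3.
R4 ← R4 / (-68/61).
R1 ← R1 + 44/61·R4.
R2 ← R2 + 75/122·R4.
R3 ← R3 + 47/61·R4.
Reading off the reduced rows gives a = 3, b = 3/5, c = 1/2, d = 3.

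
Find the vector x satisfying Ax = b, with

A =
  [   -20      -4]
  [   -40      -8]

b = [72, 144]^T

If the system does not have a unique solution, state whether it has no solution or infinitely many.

Row-reduce:
R1 ← R1 / (-20).
R2 ← R2 + 40·R1.
Rank is 1 with 2 unknowns, leaving x_2 free.

infinitely many solutions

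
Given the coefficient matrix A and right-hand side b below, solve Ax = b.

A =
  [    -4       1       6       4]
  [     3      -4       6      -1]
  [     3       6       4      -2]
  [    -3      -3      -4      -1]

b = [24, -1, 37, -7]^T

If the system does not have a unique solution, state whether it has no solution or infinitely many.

x_1 = -5, x_2 = 4, x_3 = 4, x_4 = -6

Row-reduce the augmented matrix:
R1 ← R1 / (-4).
R2 ← R2 − 3·R1.
R3 ← R3 − 3·R1.
R4 ← R4 + 3·R1.
R2 ← R2 / (-13/4).
R1 ← R1 + 1/4·R2.
R3 ← R3 − 27/4·R2.
R4 ← R4 + 15/4·R2.
R3 ← R3 / (394/13).
R1 ← R1 + 30/13·R3.
R2 ← R2 + 42/13·R3.
R4 ← R4 + 268/13·R3.
R4 ← R4 / (-552/197).
R1 ← R1 + 150/197·R4.
R2 ← R2 + 13/197·R4.
R3 ← R3 − 67/394·R4.
Reading off the reduced rows gives x_1 = -5, x_2 = 4, x_3 = 4, x_4 = -6.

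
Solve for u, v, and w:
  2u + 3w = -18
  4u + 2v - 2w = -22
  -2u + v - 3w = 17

u = -6, v = -1, w = -2

Row-reduce the augmented matrix:
R1 ← R1 / (2).
R2 ← R2 − 4·R1.
R3 ← R3 + 2·R1.
R2 ← R2 / (2).
R3 ← R3 − 1·R2.
R3 ← R3 / (4).
R1 ← R1 − 3/2·R3.
R2 ← R2 + 4·R3.
Reading off the reduced rows gives u = -6, v = -1, w = -2.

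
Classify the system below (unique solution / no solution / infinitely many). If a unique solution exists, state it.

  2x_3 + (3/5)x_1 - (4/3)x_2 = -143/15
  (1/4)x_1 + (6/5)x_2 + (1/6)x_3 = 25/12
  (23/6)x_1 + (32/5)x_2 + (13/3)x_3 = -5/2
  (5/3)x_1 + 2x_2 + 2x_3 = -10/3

x_1 = -2, x_2 = 5/2, x_3 = -5/2

Row-reduce the augmented matrix:
R1 ← R1 / (3/5).
R2 ← R2 − 1/4·R1.
R3 ← R3 − 23/6·R1.
R4 ← R4 − 5/3·R1.
R2 ← R2 / (79/45).
R1 ← R1 + 20/9·R2.
R3 ← R3 − 2014/135·R2.
R4 ← R4 − 154/27·R2.
R3 ← R3 / (-1976/711).
R1 ← R1 − 590/237·R3.
R2 ← R2 + 30/79·R3.
R4 ← R4 + 988/711·R3.
R4 reduces to 0 = 0, so the extra equation is consistent.
Reading off the reduced rows gives x_1 = -2, x_2 = 5/2, x_3 = -5/2.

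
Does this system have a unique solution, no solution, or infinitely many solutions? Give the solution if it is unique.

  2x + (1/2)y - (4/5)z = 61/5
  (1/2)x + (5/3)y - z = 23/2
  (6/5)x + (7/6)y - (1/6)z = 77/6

Row-reduce the augmented matrix:
R1 ← R1 / (2).
R2 ← R2 − 1/2·R1.
R3 ← R3 − 6/5·R1.
R2 ← R2 / (37/24).
R1 ← R1 − 1/4·R2.
R3 ← R3 − 13/15·R2.
R3 ← R3 / (847/1110).
R1 ← R1 + 10/37·R3.
R2 ← R2 + 96/185·R3.
Reading off the reduced rows gives x = 5, y = 6, z = 1.

x = 5, y = 6, z = 1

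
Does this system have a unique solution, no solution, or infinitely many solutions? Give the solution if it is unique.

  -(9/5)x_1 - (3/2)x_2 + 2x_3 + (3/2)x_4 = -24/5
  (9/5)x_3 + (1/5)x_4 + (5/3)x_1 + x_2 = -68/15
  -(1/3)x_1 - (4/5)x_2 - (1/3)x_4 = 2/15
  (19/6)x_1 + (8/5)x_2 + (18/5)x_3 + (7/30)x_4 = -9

Row-reduce:
R1 ← R1 / (-9/5).
R2 ← R2 − 5/3·R1.
R3 ← R3 + 1/3·R1.
R4 ← R4 − 19/6·R1.
R2 ← R2 / (-7/18).
R1 ← R1 − 5/6·R2.
R3 ← R3 + 47/90·R2.
R4 ← R4 + 187/180·R2.
R3 ← R3 / (-923/175).
R1 ← R1 − 47/7·R3.
R2 ← R2 + 986/105·R3.
R4 ← R4 + 923/350·R3.
Rank is 3 with 4 unknowns, leaving x_4 free.

infinitely many solutions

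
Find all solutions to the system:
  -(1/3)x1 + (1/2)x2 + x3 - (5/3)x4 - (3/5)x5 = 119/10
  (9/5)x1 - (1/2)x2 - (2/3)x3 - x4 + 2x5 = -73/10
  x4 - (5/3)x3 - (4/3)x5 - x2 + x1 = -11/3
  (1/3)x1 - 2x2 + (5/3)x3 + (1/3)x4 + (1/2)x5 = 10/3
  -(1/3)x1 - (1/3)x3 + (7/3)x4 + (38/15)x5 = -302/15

infinitely many solutions

Row-reduce:
R1 ← R1 / (-1/3).
R2 ← R2 − 9/5·R1.
R3 ← R3 − 1·R1.
R4 ← R4 − 1/3·R1.
R5 ← R5 + 1/3·R1.
R2 ← R2 / (11/5).
R1 ← R1 + 3/2·R2.
R3 ← R3 − 1/2·R2.
R4 ← R4 + 3/2·R2.
R5 ← R5 + 1/2·R2.
R3 ← R3 / (17/66).
R1 ← R1 − 5/22·R3.
R2 ← R2 − 71/33·R3.
R4 ← R4 − 389/66·R3.
R5 ← R5 + 17/66·R3.
R4 ← R4 / (1600/51).
R1 ← R1 + 5/17·R4.
R2 ← R2 − 168/17·R4.
R3 ← R3 + 114/17·R4.
Rank is 4 with 5 unknowns, leaving x5 free.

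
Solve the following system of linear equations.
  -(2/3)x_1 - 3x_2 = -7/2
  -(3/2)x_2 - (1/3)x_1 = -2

Row-reduce:
R1 ← R1 / (-2/3).
R2 ← R2 + 1/3·R1.
Row 2 reduces to 0 = -1/4, a contradiction. The system is inconsistent.

no solution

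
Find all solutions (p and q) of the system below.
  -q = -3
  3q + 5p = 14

p = 1, q = 3

Row-reduce the augmented matrix:
Swap R1 and R2.
R1 ← R1 / (5).
R2 ← R2 / (-1).
R1 ← R1 − 3/5·R2.
Reading off the reduced rows gives p = 1, q = 3.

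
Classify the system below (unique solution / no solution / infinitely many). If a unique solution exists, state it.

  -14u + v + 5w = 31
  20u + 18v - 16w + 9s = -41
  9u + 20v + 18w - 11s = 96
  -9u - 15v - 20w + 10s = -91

u = -1, v = 2, w = 3, s = -1

Row-reduce the augmented matrix:
R1 ← R1 / (-14).
R2 ← R2 − 20·R1.
R3 ← R3 − 9·R1.
R4 ← R4 + 9·R1.
R2 ← R2 / (136/7).
R1 ← R1 + 1/14·R2.
R3 ← R3 − 289/14·R2.
R4 ← R4 + 219/14·R2.
R3 ← R3 / (245/8).
R1 ← R1 + 53/136·R3.
R2 ← R2 + 31/68·R3.
R4 ← R4 + 4127/136·R3.
R4 ← R4 / (-219/70).
R1 ← R1 + 8/35·R4.
R2 ← R2 − 11/70·R4.
R3 ← R3 + 47/70·R4.
Reading off the reduced rows gives u = -1, v = 2, w = 3, s = -1.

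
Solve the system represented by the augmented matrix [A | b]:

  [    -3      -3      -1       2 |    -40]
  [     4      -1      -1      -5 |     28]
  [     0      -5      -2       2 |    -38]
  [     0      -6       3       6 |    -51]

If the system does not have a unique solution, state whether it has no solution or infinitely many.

Row-reduce the augmented matrix:
R1 ← R1 / (-3).
R2 ← R2 − 4·R1.
R2 ← R2 / (-5).
R1 ← R1 − 1·R2.
R3 ← R3 + 5·R2.
R4 ← R4 + 6·R2.
R3 ← R3 / (1/3).
R1 ← R1 + 2/15·R3.
R2 ← R2 − 7/15·R3.
R4 ← R4 − 29/5·R3.
R4 ← R4 / (-333/5).
R1 ← R1 − 3/5·R4.
R2 ← R2 + 28/5·R4.
R3 ← R3 − 13·R4.
Reading off the reduced rows gives x_1 = 5, x_2 = 6, x_3 = 1, x_4 = -3.

x_1 = 5, x_2 = 6, x_3 = 1, x_4 = -3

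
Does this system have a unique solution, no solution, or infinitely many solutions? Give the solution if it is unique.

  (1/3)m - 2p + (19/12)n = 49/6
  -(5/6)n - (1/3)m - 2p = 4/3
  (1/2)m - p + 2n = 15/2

Row-reduce:
R1 ← R1 / (1/3).
R2 ← R2 + 1/3·R1.
R3 ← R3 − 1/2·R1.
R2 ← R2 / (3/4).
R1 ← R1 − 19/4·R2.
R3 ← R3 + 3/8·R2.
Rank is 2 with 3 unknowns, leaving p free.

infinitely many solutions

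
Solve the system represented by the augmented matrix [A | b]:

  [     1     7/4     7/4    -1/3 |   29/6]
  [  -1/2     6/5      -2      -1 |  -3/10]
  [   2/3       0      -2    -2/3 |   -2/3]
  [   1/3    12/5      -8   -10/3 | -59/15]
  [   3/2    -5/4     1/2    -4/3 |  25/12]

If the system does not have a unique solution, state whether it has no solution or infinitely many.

Row-reduce:
R2 ← R2 + 1/2·R1.
R3 ← R3 − 2/3·R1.
R4 ← R4 − 1/3·R1.
R5 ← R5 − 3/2·R1.
R2 ← R2 / (83/40).
R1 ← R1 − 7/4·R2.
R3 ← R3 + 7/6·R2.
R4 ← R4 − 109/60·R2.
R5 ← R5 + 31/8·R2.
R3 ← R3 / (-946/249).
R1 ← R1 − 224/83·R3.
R2 ← R2 + 45/83·R3.
R4 ← R4 + 1892/249·R3.
R5 ← R5 + 1403/332·R3.
Swap R4 and R5.
R4 ← R4 / (-3383/1892).
R1 ← R1 + 62/473·R4.
R2 ← R2 + 575/1419·R4.
R3 ← R3 − 137/473·R4.
Row 5 reduces to 0 = -2, a contradiction. The system is inconsistent.

no solution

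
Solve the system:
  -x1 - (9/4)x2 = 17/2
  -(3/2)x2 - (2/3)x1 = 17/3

Row-reduce:
R1 ← R1 / (-1).
R2 ← R2 + 2/3·R1.
Rank is 1 with 2 unknowns, leaving x2 free.

infinitely many solutions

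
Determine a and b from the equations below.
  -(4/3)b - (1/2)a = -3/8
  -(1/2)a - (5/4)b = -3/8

a = 3/4, b = 0

Row-reduce the augmented matrix:
R1 ← R1 / (-1/2).
R2 ← R2 + 1/2·R1.
R2 ← R2 / (1/12).
R1 ← R1 − 8/3·R2.
Reading off the reduced rows gives a = 3/4, b = 0.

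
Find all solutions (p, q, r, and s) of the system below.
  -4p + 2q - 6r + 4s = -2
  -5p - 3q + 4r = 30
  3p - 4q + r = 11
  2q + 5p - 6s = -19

Row-reduce the augmented matrix:
R1 ← R1 / (-4).
R2 ← R2 + 5·R1.
R3 ← R3 − 3·R1.
R4 ← R4 − 5·R1.
R2 ← R2 / (-11/2).
R1 ← R1 + 1/2·R2.
R3 ← R3 + 5/2·R2.
R4 ← R4 − 9/2·R2.
R3 ← R3 / (-96/11).
R1 ← R1 − 5/11·R3.
R2 ← R2 + 23/11·R3.
R4 ← R4 − 21/11·R3.
R4 ← R4 / (-63/16).
R1 ← R1 + 13/48·R4.
R2 ← R2 + 17/48·R4.
R3 ← R3 + 29/48·R4.
Reading off the reduced rows gives p = -3, q = -5, r = 0, s = -1.

p = -3, q = -5, r = 0, s = -1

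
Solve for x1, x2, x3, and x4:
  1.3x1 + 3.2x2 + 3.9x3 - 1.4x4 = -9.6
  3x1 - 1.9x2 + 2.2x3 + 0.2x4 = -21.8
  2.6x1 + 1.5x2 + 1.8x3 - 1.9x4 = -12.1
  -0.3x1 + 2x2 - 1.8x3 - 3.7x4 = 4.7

Row-reduce the augmented matrix:
R1 ← R1 / (13/10).
R2 ← R2 − 3·R1.
R3 ← R3 − 13/5·R1.
R4 ← R4 + 3/10·R1.
R2 ← R2 / (-1207/130).
R1 ← R1 − 32/13·R2.
R3 ← R3 + 49/10·R2.
R4 ← R4 − 178/65·R2.
R3 ← R3 / (-856/355).
R1 ← R1 − 85/71·R3.
R2 ← R2 − 52/71·R3.
R4 ← R4 + 2063/710·R3.
R4 ← R4 / (-557017/291040).
R1 ← R1 + 18029/29104·R4.
R2 ← R2 + 4701/7276·R4.
R3 ← R3 − 10991/29104·R4.
Reading off the reduced rows gives x1 = -2, x2 = 4, x3 = -4, x4 = 3.

x1 = -2, x2 = 4, x3 = -4, x4 = 3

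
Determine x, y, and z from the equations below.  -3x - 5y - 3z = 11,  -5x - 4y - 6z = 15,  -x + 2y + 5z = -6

x = -1, y = -1, z = -1

Row-reduce the augmented matrix:
R1 ← R1 / (-3).
R2 ← R2 + 5·R1.
R3 ← R3 + 1·R1.
R2 ← R2 / (13/3).
R1 ← R1 − 5/3·R2.
R3 ← R3 − 11/3·R2.
R3 ← R3 / (89/13).
R1 ← R1 − 18/13·R3.
R2 ← R2 + 3/13·R3.
Reading off the reduced rows gives x = -1, y = -1, z = -1.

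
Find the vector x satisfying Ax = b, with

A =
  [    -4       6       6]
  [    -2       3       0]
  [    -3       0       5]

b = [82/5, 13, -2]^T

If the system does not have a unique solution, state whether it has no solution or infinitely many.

x_1 = -2, x_2 = 3, x_3 = -8/5

Row-reduce the augmented matrix:
R1 ← R1 / (-4).
R2 ← R2 + 2·R1.
R3 ← R3 + 3·R1.
Swap R2 and R3.
R2 ← R2 / (-9/2).
R1 ← R1 + 3/2·R2.
R3 ← R3 / (-3).
R1 ← R1 + 5/3·R3.
R2 ← R2 + 1/9·R3.
Reading off the reduced rows gives x_1 = -2, x_2 = 3, x_3 = -8/5.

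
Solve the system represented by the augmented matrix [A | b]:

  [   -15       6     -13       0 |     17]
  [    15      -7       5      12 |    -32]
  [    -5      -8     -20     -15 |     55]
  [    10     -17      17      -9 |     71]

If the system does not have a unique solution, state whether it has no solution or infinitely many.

x_1 = -4, x_2 = -5, x_3 = 1, x_4 = -1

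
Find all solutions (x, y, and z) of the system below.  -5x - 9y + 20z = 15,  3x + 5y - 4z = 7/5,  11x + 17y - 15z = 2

x = -1, y = 2, z = 7/5

Row-reduce the augmented matrix:
R1 ← R1 / (-5).
R2 ← R2 − 3·R1.
R3 ← R3 − 11·R1.
R2 ← R2 / (-2/5).
R1 ← R1 − 9/5·R2.
R3 ← R3 + 14/5·R2.
R3 ← R3 / (-27).
R1 ← R1 − 32·R3.
R2 ← R2 + 20·R3.
Reading off the reduced rows gives x = -1, y = 2, z = 7/5.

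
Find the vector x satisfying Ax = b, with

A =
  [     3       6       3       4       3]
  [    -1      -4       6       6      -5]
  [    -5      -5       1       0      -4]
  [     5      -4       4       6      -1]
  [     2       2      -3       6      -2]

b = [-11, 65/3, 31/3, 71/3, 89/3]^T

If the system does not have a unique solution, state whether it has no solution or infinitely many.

Row-reduce the augmented matrix:
R1 ← R1 / (3).
R2 ← R2 + 1·R1.
R3 ← R3 + 5·R1.
R4 ← R4 − 5·R1.
R5 ← R5 − 2·R1.
R2 ← R2 / (-2).
R1 ← R1 − 2·R2.
R3 ← R3 − 5·R2.
R4 ← R4 + 14·R2.
R5 ← R5 + 2·R2.
R3 ← R3 / (47/2).
R1 ← R1 − 8·R3.
R2 ← R2 + 7/2·R3.
R4 ← R4 + 50·R3.
R5 ← R5 + 12·R3.
R4 ← R4 / (56/47).
R1 ← R1 − 22/141·R4.
R2 ← R2 − 8/141·R4.
R3 ← R3 − 50/47·R4.
R5 ← R5 − 412/47·R4.
R5 ← R5 / (-179/7).
R1 ← R1 + 13/42·R5.
R2 ← R2 − 11/21·R5.
R3 ← R3 + 41/14·R5.
R4 ← R4 − 67/28·R5.
Reading off the reduced rows gives x_1 = 3/2, x_2 = -5/3, x_3 = -5/2, x_4 = 11/4, x_5 = -3.

x_1 = 3/2, x_2 = -5/3, x_3 = -5/2, x_4 = 11/4, x_5 = -3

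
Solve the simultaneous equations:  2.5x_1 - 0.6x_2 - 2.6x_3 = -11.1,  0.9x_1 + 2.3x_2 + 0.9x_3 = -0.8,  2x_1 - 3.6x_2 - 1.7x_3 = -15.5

x_1 = -5, x_2 = 2, x_3 = -1

Row-reduce the augmented matrix:
R1 ← R1 / (5/2).
R2 ← R2 − 9/10·R1.
R3 ← R3 − 2·R1.
R2 ← R2 / (629/250).
R1 ← R1 + 6/25·R2.
R3 ← R3 + 78/25·R2.
R3 ← R3 / (983/370).
R1 ← R1 + 32/37·R3.
R2 ← R2 − 27/37·R3.
Reading off the reduced rows gives x_1 = -5, x_2 = 2, x_3 = -1.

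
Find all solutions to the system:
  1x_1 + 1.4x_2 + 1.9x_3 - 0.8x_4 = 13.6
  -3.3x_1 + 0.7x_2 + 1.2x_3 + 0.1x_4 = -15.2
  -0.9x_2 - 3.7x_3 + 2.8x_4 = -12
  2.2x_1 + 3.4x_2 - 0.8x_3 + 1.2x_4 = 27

Row-reduce the augmented matrix:
R2 ← R2 + 33/10·R1.
R4 ← R4 − 11/5·R1.
R2 ← R2 / (133/25).
R1 ← R1 − 7/5·R2.
R3 ← R3 + 9/10·R2.
R4 ← R4 − 8/25·R2.
R3 ← R3 / (-12961/5320).
R1 ← R1 + 5/76·R3.
R2 ← R2 − 747/532·R3.
R4 ← R4 + 7221/1330·R3.
R4 ← R4 / (-2163/997).
R1 ← R1 + 195/997·R4.
R2 ← R2 − 886/997·R4.
R3 ← R3 + 970/997·R4.
Reading off the reduced rows gives x_1 = 5, x_2 = 6, x_3 = -2, x_4 = -5.

x_1 = 5, x_2 = 6, x_3 = -2, x_4 = -5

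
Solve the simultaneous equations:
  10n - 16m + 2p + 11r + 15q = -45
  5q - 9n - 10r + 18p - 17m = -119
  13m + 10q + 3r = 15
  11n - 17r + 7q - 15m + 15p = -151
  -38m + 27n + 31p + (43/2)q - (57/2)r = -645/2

Row-reduce:
R1 ← R1 / (-16).
R2 ← R2 + 17·R1.
R3 ← R3 − 13·R1.
R4 ← R4 + 15·R1.
R5 ← R5 + 38·R1.
R2 ← R2 / (-157/8).
R1 ← R1 + 5/8·R2.
R3 ← R3 − 65/8·R2.
R4 ← R4 − 13/8·R2.
R5 ← R5 − 13/4·R2.
R3 ← R3 / (1287/157).
R1 ← R1 + 99/157·R3.
R2 ← R2 + 127/157·R3.
R4 ← R4 − 2267/157·R3.
R5 ← R5 − 4534/157·R3.
R4 ← R4 / (-100577/2574).
R1 ← R1 − 10/13·R4.
R2 ← R2 − 2960/1287·R4.
R3 ← R3 − 5545/2574·R4.
R5 ← R5 + 100577/1287·R4.
Row 5 reduces to 0 = 2, a contradiction. The system is inconsistent.

no solution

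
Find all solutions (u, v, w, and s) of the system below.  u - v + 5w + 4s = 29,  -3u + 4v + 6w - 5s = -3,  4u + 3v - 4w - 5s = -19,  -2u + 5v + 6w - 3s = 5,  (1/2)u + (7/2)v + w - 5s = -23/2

no solution

Row-reduce:
R2 ← R2 + 3·R1.
R3 ← R3 − 4·R1.
R4 ← R4 + 2·R1.
R5 ← R5 − 1/2·R1.
R1 ← R1 + 1·R2.
R3 ← R3 − 7·R2.
R4 ← R4 − 3·R2.
R5 ← R5 − 4·R2.
R3 ← R3 / (-171).
R1 ← R1 − 26·R3.
R2 ← R2 − 21·R3.
R4 ← R4 + 47·R3.
R5 ← R5 + 171/2·R3.
R4 ← R4 / (554/171).
R1 ← R1 − 61/171·R4.
R2 ← R2 + 91/57·R4.
R3 ← R3 − 70/171·R4.
Row 5 reduces to 0 = -1/2, a contradiction. The system is inconsistent.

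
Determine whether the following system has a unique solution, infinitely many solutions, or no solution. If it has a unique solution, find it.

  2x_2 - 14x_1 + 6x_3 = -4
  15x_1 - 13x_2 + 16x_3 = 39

Row-reduce:
R1 ← R1 / (-14).
R2 ← R2 − 15·R1.
R2 ← R2 / (-76/7).
R1 ← R1 + 1/7·R2.
Rank is 2 with 3 unknowns, leaving x_3 free.

infinitely many solutions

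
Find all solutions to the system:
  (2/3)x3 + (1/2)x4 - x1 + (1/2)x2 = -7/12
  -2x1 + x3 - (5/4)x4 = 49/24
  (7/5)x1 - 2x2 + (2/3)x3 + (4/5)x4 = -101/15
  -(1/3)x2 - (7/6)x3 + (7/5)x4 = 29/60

Row-reduce the augmented matrix:
R1 ← R1 / (-1).
R2 ← R2 + 2·R1.
R3 ← R3 − 7/5·R1.
R2 ← R2 / (-1).
R1 ← R1 + 1/2·R2.
R3 ← R3 + 13/10·R2.
R4 ← R4 + 1/3·R2.
R3 ← R3 / (61/30).
R1 ← R1 + 1/2·R3.
R2 ← R2 − 1/3·R3.
R4 ← R4 + 19/18·R3.
R4 ← R4 / (10851/2440).
R1 ← R1 − 209/122·R4.
R2 ← R2 − 93/61·R4.
R3 ← R3 − 531/244·R4.
Reading off the reduced rows gives x1 = -4/3, x2 = 1, x3 = -5/2, x4 = -3/2.

x1 = -4/3, x2 = 1, x3 = -5/2, x4 = -3/2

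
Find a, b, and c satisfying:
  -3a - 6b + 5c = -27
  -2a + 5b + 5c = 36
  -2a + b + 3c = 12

Row-reduce the augmented matrix:
R1 ← R1 / (-3).
R2 ← R2 + 2·R1.
R3 ← R3 + 2·R1.
R2 ← R2 / (9).
R1 ← R1 − 2·R2.
R3 ← R3 − 5·R2.
R3 ← R3 / (-34/27).
R1 ← R1 + 55/27·R3.
R2 ← R2 − 5/27·R3.
Reading off the reduced rows gives a = -3, b = 6, c = 0.

a = -3, b = 6, c = 0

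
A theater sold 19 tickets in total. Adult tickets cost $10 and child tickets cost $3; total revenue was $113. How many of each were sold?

adult tickets: 8, child tickets: 11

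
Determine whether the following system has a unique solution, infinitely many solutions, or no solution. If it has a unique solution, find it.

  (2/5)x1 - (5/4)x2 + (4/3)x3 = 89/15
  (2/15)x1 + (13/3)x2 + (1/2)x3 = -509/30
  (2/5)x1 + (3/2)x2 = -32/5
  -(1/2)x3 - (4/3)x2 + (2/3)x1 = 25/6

x1 = -1, x2 = -4, x3 = 1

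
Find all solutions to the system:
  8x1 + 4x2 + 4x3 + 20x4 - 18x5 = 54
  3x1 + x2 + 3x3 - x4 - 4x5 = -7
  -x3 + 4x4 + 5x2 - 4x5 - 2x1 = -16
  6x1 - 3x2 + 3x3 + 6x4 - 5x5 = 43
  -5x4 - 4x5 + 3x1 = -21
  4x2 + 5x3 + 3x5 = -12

x1 = 1, x2 = -5, x3 = 1, x4 = 4, x5 = 1

Row-reduce the augmented matrix:
R1 ← R1 / (8).
R2 ← R2 − 3·R1.
R3 ← R3 + 2·R1.
R4 ← R4 − 6·R1.
R5 ← R5 − 3·R1.
R2 ← R2 / (-1/2).
R1 ← R1 − 1/2·R2.
R3 ← R3 − 6·R2.
R4 ← R4 + 6·R2.
R5 ← R5 + 3/2·R2.
R6 ← R6 − 4·R2.
R3 ← R3 / (18).
R1 ← R1 − 2·R3.
R2 ← R2 + 3·R3.
R4 ← R4 + 18·R3.
R5 ← R5 + 6·R3.
R6 ← R6 − 17·R3.
Swap R4 and R5.
R4 ← R4 / (-18).
R1 ← R1 − 13/3·R4.
R2 ← R2 − 3/2·R4.
R3 ← R3 + 31/6·R4.
R6 ← R6 − 119/6·R4.
Swap R5 and R6.
R5 ← R5 / (1555/324).
R1 ← R1 + 128/81·R5.
R2 ← R2 + 43/36·R5.
R3 ← R3 − 193/324·R5.
R4 ← R4 + 4/27·R5.
R6 reduces to 0 = 0, so the extra equation is consistent.
Reading off the reduced rows gives x1 = 1, x2 = -5, x3 = 1, x4 = 4, x5 = 1.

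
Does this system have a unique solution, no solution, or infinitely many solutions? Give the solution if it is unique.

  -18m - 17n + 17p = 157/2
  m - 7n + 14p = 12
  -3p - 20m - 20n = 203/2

m = -2, n = -3, p = -1/2

Row-reduce the augmented matrix:
R1 ← R1 / (-18).
R2 ← R2 − 1·R1.
R3 ← R3 + 20·R1.
R2 ← R2 / (-143/18).
R1 ← R1 − 17/18·R2.
R3 ← R3 + 10/9·R2.
R3 ← R3 / (-3429/143).
R1 ← R1 − 119/143·R3.
R2 ← R2 + 269/143·R3.
Reading off the reduced rows gives m = -2, n = -3, p = -1/2.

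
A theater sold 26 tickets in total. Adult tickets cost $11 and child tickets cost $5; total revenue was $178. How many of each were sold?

adult tickets: 8, child tickets: 18

Let a = adult tickets, c = child tickets.
  a + c = 26
  11a + 5c = 178
From equation 1: a = 26 − c.
Substitute into equation 2 and solve: c = 18.
Then a = 8.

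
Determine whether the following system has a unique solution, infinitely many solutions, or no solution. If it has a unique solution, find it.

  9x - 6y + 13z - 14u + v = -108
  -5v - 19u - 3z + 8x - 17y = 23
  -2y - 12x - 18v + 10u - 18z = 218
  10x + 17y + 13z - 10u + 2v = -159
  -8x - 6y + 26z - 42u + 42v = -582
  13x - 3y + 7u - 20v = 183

x = 3, y = -3, z = -6, u = 5, v = -5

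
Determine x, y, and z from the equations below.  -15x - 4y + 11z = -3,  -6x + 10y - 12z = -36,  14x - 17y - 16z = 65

x = 1, y = -3, z = 0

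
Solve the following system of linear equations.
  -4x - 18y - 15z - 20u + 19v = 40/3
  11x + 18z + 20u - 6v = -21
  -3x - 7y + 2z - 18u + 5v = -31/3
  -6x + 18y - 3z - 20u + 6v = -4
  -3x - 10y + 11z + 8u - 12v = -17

x = 1, y = 0, z = -2, u = 0, v = -2/3

Row-reduce the augmented matrix:
R1 ← R1 / (-4).
R2 ← R2 − 11·R1.
R3 ← R3 + 3·R1.
R4 ← R4 + 6·R1.
R5 ← R5 + 3·R1.
R2 ← R2 / (-99/2).
R1 ← R1 − 9/2·R2.
R3 ← R3 − 13/2·R2.
R4 ← R4 − 45·R2.
R5 ← R5 − 7/2·R2.
R3 ← R3 / (673/66).
R1 ← R1 − 18/11·R3.
R2 ← R2 − 31/66·R3.
R4 ← R4 + 18/11·R3.
R5 ← R5 − 680/33·R3.
R4 ← R4 / (-15504/673).
R1 ← R1 − 2044/673·R4.
R2 ← R2 − 2134/2019·R4.
R3 ← R3 + 1504/2019·R4.
R5 ← R5 − 24144/673·R4.
R5 ← R5 / (4226/323).
R1 ← R1 − 9589/3876·R5.
R2 ← R2 − 1985/23256·R5.
R3 ← R3 + 2695/2907·R5.
R4 ← R4 + 12811/15504·R5.
Reading off the reduced rows gives x = 1, y = 0, z = -2, u = 0, v = -2/3.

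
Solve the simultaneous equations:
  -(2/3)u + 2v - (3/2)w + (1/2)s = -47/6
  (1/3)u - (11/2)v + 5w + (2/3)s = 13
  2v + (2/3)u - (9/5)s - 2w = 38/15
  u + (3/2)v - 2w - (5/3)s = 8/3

infinitely many solutions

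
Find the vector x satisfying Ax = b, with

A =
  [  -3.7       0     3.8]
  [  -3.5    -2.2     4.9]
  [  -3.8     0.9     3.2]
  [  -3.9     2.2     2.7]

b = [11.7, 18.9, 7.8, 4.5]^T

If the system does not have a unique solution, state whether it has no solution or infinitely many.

Row-reduce the augmented matrix:
R1 ← R1 / (-37/10).
R2 ← R2 + 7/2·R1.
R3 ← R3 + 19/5·R1.
R4 ← R4 + 39/10·R1.
R2 ← R2 / (-11/5).
R3 ← R3 − 9/10·R2.
R4 ← R4 − 11/5·R2.
R3 ← R3 / (-1373/8140).
R1 ← R1 + 38/37·R3.
R2 ← R2 + 483/814·R3.
R4 reduces to 0 = 0, so the extra equation is consistent.
Reading off the reduced rows gives x_1 = 3, x_2 = 0, x_3 = 6.

x_1 = 3, x_2 = 0, x_3 = 6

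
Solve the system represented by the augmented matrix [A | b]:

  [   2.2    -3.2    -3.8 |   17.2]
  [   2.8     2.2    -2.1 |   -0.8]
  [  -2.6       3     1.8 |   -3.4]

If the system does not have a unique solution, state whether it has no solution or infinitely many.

Row-reduce the augmented matrix:
R1 ← R1 / (11/5).
R2 ← R2 − 14/5·R1.
R3 ← R3 + 13/5·R1.
R2 ← R2 / (69/11).
R1 ← R1 + 16/11·R2.
R3 ← R3 + 43/55·R2.
R3 ← R3 / (-8107/3450).
R1 ← R1 + 377/345·R3.
R2 ← R2 − 301/690·R3.
Reading off the reduced rows gives x_1 = -4, x_2 = -1, x_3 = -6.

x_1 = -4, x_2 = -1, x_3 = -6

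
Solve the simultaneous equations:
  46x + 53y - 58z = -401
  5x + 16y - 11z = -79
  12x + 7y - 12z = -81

infinitely many solutions

Row-reduce:
R1 ← R1 / (46).
R2 ← R2 − 5·R1.
R3 ← R3 − 12·R1.
R2 ← R2 / (471/46).
R1 ← R1 − 53/46·R2.
R3 ← R3 + 157/23·R2.
Rank is 2 with 3 unknowns, leaving z free.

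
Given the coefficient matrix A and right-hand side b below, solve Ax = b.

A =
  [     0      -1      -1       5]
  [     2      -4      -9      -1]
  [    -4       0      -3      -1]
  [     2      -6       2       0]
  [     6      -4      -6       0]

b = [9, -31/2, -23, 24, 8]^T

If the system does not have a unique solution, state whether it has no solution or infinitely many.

Row-reduce:
Swap R1 and R2.
R1 ← R1 / (2).
R3 ← R3 + 4·R1.
R4 ← R4 − 2·R1.
R5 ← R5 − 6·R1.
R2 ← R2 / (-1).
R1 ← R1 + 2·R2.
R3 ← R3 + 8·R2.
R4 ← R4 + 2·R2.
R5 ← R5 − 8·R2.
R3 ← R3 / (-13).
R1 ← R1 + 5/2·R3.
R2 ← R2 − 1·R3.
R4 ← R4 − 13·R3.
R5 ← R5 − 13·R3.
R4 ← R4 / (-52).
R1 ← R1 + 29/13·R4.
R2 ← R2 + 108/13·R4.
R3 ← R3 − 43/13·R4.
Row 5 reduces to 0 = 1/2, a contradiction. The system is inconsistent.

no solution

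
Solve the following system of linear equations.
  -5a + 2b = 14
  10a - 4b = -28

infinitely many solutions

Row-reduce:
R1 ← R1 / (-5).
R2 ← R2 − 10·R1.
Rank is 1 with 2 unknowns, leaving b free.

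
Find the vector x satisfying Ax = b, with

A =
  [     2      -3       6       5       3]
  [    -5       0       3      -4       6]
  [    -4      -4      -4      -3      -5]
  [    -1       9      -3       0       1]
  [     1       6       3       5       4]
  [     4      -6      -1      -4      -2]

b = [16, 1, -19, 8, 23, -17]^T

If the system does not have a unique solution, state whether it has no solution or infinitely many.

no solution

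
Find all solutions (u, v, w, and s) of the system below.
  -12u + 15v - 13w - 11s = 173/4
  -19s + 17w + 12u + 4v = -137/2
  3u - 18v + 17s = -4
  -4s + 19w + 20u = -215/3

u = -7/3, v = 5/4, w = -1, s = 3/2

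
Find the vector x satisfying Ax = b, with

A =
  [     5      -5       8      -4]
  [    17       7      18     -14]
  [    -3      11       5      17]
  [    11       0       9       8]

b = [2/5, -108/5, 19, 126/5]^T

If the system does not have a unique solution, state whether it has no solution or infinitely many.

Row-reduce the augmented matrix:
R1 ← R1 / (5).
R2 ← R2 − 17·R1.
R3 ← R3 + 3·R1.
R4 ← R4 − 11·R1.
R2 ← R2 / (24).
R1 ← R1 + 1·R2.
R3 ← R3 − 8·R2.
R4 ← R4 − 11·R2.
R3 ← R3 / (193/15).
R1 ← R1 − 73/60·R3.
R2 ← R2 + 23/60·R3.
R4 ← R4 + 263/60·R3.
R4 ← R4 / (8493/386).
R1 ← R1 + 853/386·R4.
R2 ← R2 − 163/386·R4.
R3 ← R3 − 221/193·R4.
Reading off the reduced rows gives x_1 = 1, x_2 = -1, x_3 = -1/5, x_4 = 2.

x_1 = 1, x_2 = -1, x_3 = -1/5, x_4 = 2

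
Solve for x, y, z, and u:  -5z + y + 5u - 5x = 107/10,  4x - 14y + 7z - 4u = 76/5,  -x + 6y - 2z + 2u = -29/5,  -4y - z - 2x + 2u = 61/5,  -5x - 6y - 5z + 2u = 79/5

x = 0, y = -9/5, z = 0, u = 5/2

Row-reduce the augmented matrix:
R1 ← R1 / (-5).
R2 ← R2 − 4·R1.
R3 ← R3 + 1·R1.
R4 ← R4 + 2·R1.
R5 ← R5 + 5·R1.
R2 ← R2 / (-66/5).
R1 ← R1 + 1/5·R2.
R3 ← R3 − 29/5·R2.
R4 ← R4 + 22/5·R2.
R5 ← R5 + 7·R2.
R3 ← R3 / (7/22).
R1 ← R1 − 21/22·R3.
R2 ← R2 + 5/22·R3.
R5 ← R5 + 35/22·R3.
Swap R4 and R5.
R4 ← R4 / (2).
R1 ← R1 + 4·R4.
R2 ← R2 − 5/7·R4.
R3 ← R3 − 22/7·R4.
R5 reduces to 0 = 0, so the extra equation is consistent.
Reading off the reduced rows gives x = 0, y = -9/5, z = 0, u = 5/2.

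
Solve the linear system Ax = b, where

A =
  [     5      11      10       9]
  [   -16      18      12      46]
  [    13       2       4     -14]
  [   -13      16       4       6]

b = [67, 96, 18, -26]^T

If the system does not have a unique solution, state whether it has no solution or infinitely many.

no solution

Row-reduce:
R1 ← R1 / (5).
R2 ← R2 + 16·R1.
R3 ← R3 − 13·R1.
R4 ← R4 + 13·R1.
R2 ← R2 / (266/5).
R1 ← R1 − 11/5·R2.
R3 ← R3 + 133/5·R2.
R4 ← R4 − 223/5·R2.
Swap R3 and R4.
R3 ← R3 / (-916/133).
R1 ← R1 − 24/133·R3.
R2 ← R2 − 110/133·R3.
Row 4 reduces to 0 = -1, a contradiction. The system is inconsistent.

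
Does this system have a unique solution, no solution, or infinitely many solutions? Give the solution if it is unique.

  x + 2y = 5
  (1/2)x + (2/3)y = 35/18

x = 5/3, y = 5/3

Row-reduce the augmented matrix:
R2 ← R2 − 1/2·R1.
R2 ← R2 / (-1/3).
R1 ← R1 − 2·R2.
Reading off the reduced rows gives x = 5/3, y = 5/3.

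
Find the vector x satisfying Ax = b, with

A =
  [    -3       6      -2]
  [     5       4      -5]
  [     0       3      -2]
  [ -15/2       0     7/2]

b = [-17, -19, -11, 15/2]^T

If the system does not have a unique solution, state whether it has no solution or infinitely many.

Row-reduce:
R1 ← R1 / (-3).
R2 ← R2 − 5·R1.
R4 ← R4 + 15/2·R1.
R2 ← R2 / (14).
R1 ← R1 + 2·R2.
R3 ← R3 − 3·R2.
R4 ← R4 + 15·R2.
R3 ← R3 / (-3/14).
R1 ← R1 + 11/21·R3.
R2 ← R2 + 25/42·R3.
R4 ← R4 + 3/7·R3.
Row 4 reduces to 0 = 1, a contradiction. The system is inconsistent.

no solution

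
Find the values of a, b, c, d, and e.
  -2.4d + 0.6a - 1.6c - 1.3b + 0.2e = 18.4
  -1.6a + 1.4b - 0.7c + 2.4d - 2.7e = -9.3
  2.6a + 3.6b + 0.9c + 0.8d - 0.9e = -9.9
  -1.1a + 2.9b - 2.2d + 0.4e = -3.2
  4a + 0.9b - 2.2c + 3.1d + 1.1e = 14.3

a = 2, b = -2, c = -6, d = -2, e = 1

Row-reduce the augmented matrix:
R1 ← R1 / (3/5).
R2 ← R2 + 8/5·R1.
R3 ← R3 − 13/5·R1.
R4 ← R4 + 11/10·R1.
R5 ← R5 − 4·R1.
R2 ← R2 / (-31/15).
R1 ← R1 + 13/6·R2.
R3 ← R3 − 277/30·R2.
R4 ← R4 − 31/60·R2.
R5 ← R5 − 287/30·R2.
R3 ← R3 / (-8901/620).
R1 ← R1 − 315/124·R3.
R2 ← R2 − 149/62·R3.
R4 ← R4 + 167/40·R3.
R5 ← R5 + 1801/124·R3.
R4 ← R4 / (-251899/44505).
R1 ← R1 + 976/989·R4.
R2 ← R2 − 7288/8901·R4.
R3 ← R3 − 4136/8901·R4.
R5 ← R5 − 652691/89010·R4.
R5 ← R5 / (5966739/1007596).
R1 ← R1 + 10141/251899·R5.
R2 ← R2 + 89088/251899·R5.
R3 ← R3 − 274339/251899·R5.
R4 ← R4 + 316327/503798·R5.
Reading off the reduced rows gives a = 2, b = -2, c = -6, d = -2, e = 1.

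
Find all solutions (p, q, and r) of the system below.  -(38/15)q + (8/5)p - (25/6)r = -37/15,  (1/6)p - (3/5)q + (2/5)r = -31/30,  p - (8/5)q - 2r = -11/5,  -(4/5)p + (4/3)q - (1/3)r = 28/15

Row-reduce:
R1 ← R1 / (8/5).
R2 ← R2 − 1/6·R1.
R3 ← R3 − 1·R1.
R4 ← R4 + 4/5·R1.
R2 ← R2 / (-121/360).
R1 ← R1 + 19/12·R2.
R3 ← R3 + 1/60·R2.
R4 ← R4 − 1/15·R2.
R3 ← R3 / (681/1210).
R1 ← R1 + 1581/242·R3.
R2 ← R2 + 1201/484·R3.
R4 ← R4 + 1362/605·R3.
Row 4 reduces to 0 = -2, a contradiction. The system is inconsistent.

no solution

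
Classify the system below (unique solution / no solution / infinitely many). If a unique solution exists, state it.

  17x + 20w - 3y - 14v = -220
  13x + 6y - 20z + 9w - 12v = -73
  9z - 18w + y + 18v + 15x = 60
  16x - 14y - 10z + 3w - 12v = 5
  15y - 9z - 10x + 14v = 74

Row-reduce the augmented matrix:
R1 ← R1 / (17).
R2 ← R2 − 13·R1.
R3 ← R3 − 15·R1.
R4 ← R4 − 16·R1.
R5 ← R5 + 10·R1.
R2 ← R2 / (141/17).
R1 ← R1 + 3/17·R2.
R3 ← R3 − 62/17·R2.
R4 ← R4 + 190/17·R2.
R5 ← R5 − 225/17·R2.
R3 ← R3 / (2509/141).
R1 ← R1 + 20/47·R3.
R2 ← R2 + 340/141·R3.
R4 ← R4 + 5210/141·R3.
R5 ← R5 − 1077/47·R3.
R4 ← R4 / (-232283/2509).
R1 ← R1 − 643/2509·R4.
R2 ← R2 + 13083/2509·R4.
R3 ← R3 + 4636/2509·R4.
R5 ← R5 − 160951/2509·R4.
R5 ← R5 / (2812552/232283).
R1 ← R1 − 15000/232283·R5.
R2 ← R2 − 104454/232283·R5.
R3 ← R3 − 108600/232283·R5.
R4 ← R4 + 159680/232283·R5.
Reading off the reduced rows gives x = -4, y = -6, z = -6, w = -5, v = 5.

x = -4, y = -6, z = -6, w = -5, v = 5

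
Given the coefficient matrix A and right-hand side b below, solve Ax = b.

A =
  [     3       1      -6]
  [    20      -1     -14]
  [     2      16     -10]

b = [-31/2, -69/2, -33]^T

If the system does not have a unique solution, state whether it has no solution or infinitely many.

Row-reduce the augmented matrix:
R1 ← R1 / (3).
R2 ← R2 − 20·R1.
R3 ← R3 − 2·R1.
R2 ← R2 / (-23/3).
R1 ← R1 − 1/3·R2.
R3 ← R3 − 46/3·R2.
R3 ← R3 / (46).
R1 ← R1 + 20/23·R3.
R2 ← R2 + 78/23·R3.
Reading off the reduced rows gives x_1 = 0, x_2 = -1/2, x_3 = 5/2.

x_1 = 0, x_2 = -1/2, x_3 = 5/2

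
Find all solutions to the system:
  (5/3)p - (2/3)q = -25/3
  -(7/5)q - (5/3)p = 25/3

Row-reduce the augmented matrix:
R1 ← R1 / (5/3).
R2 ← R2 + 5/3·R1.
R2 ← R2 / (-31/15).
R1 ← R1 + 2/5·R2.
Reading off the reduced rows gives p = -5, q = 0.

p = -5, q = 0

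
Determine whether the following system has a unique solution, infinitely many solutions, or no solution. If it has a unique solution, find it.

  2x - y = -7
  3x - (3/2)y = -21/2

Row-reduce:
R1 ← R1 / (2).
R2 ← R2 − 3·R1.
Rank is 1 with 2 unknowns, leaving y free.

infinitely many solutions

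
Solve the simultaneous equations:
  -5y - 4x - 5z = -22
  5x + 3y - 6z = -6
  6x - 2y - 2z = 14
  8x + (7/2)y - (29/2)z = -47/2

Row-reduce:
R1 ← R1 / (-4).
R2 ← R2 − 5·R1.
R3 ← R3 − 6·R1.
R4 ← R4 − 8·R1.
R2 ← R2 / (-13/4).
R1 ← R1 − 5/4·R2.
R3 ← R3 + 19/2·R2.
R4 ← R4 + 13/2·R2.
R3 ← R3 / (342/13).
R1 ← R1 + 45/13·R3.
R2 ← R2 − 49/13·R3.
Row 4 reduces to 0 = -1/2, a contradiction. The system is inconsistent.

no solution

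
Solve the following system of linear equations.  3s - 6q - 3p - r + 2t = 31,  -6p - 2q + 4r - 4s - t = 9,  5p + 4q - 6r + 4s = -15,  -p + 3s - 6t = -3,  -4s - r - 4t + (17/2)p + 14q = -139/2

infinitely many solutions

Row-reduce:
R1 ← R1 / (-3).
R2 ← R2 + 6·R1.
R3 ← R3 − 5·R1.
R4 ← R4 + 1·R1.
R5 ← R5 − 17/2·R1.
R2 ← R2 / (10).
R1 ← R1 − 2·R2.
R3 ← R3 + 6·R2.
R4 ← R4 − 2·R2.
R5 ← R5 + 3·R2.
R3 ← R3 / (-61/15).
R1 ← R1 + 13/15·R3.
R2 ← R2 − 3/5·R3.
R4 ← R4 + 13/15·R3.
R5 ← R5 + 61/30·R3.
R4 ← R4 / (205/61).
R1 ← R1 − 22/61·R4.
R2 ← R2 + 34/61·R4.
R3 ← R3 + 45/61·R4.
Rank is 4 with 5 unknowns, leaving t free.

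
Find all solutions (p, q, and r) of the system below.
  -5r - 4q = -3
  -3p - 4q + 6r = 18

Row-reduce:
Swap R1 and R2.
R1 ← R1 / (-3).
R2 ← R2 / (-4).
R1 ← R1 − 4/3·R2.
Rank is 2 with 3 unknowns, leaving r free.

infinitely many solutions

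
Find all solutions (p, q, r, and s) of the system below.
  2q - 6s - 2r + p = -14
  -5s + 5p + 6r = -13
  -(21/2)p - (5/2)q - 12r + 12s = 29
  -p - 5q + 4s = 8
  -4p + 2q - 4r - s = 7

Row-reduce:
R2 ← R2 − 5·R1.
R3 ← R3 + 21/2·R1.
R4 ← R4 + 1·R1.
R5 ← R5 + 4·R1.
R2 ← R2 / (-10).
R1 ← R1 − 2·R2.
R3 ← R3 − 37/2·R2.
R4 ← R4 + 3·R2.
R5 ← R5 − 10·R2.
R3 ← R3 / (-17/5).
R1 ← R1 − 6/5·R3.
R2 ← R2 + 8/5·R3.
R4 ← R4 + 34/5·R3.
R5 ← R5 − 4·R3.
Swap R4 and R5.
R4 ← R4 / (-95/17).
R1 ← R1 + 91/34·R4.
R2 ← R2 + 9/34·R4.
R3 ← R3 − 95/68·R4.
Row 5 reduces to 0 = 2, a contradiction. The system is inconsistent.

no solution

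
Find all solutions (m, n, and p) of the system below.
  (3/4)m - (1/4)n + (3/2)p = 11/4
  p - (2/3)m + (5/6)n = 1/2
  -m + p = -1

m = 2, n = 1, p = 1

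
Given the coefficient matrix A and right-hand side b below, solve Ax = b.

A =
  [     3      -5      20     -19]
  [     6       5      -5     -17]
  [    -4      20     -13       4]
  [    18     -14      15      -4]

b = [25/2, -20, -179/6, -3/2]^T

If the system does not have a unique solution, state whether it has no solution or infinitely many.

Row-reduce the augmented matrix:
R1 ← R1 / (3).
R2 ← R2 − 6·R1.
R3 ← R3 + 4·R1.
R4 ← R4 − 18·R1.
R2 ← R2 / (15).
R1 ← R1 + 5/3·R2.
R3 ← R3 − 40/3·R2.
R4 ← R4 − 16·R2.
R3 ← R3 / (161/3).
R1 ← R1 − 5/3·R3.
R2 ← R2 + 3·R3.
R4 ← R4 + 57·R3.
R4 ← R4 / (36318/805).
R1 ← R1 + 444/161·R4.
R2 ← R2 + 673/805·R4.
R3 ← R3 + 120/161·R4.
Reading off the reduced rows gives x_1 = -5/3, x_2 = -3/2, x_3 = 1/2, x_4 = 0.

x_1 = -5/3, x_2 = -3/2, x_3 = 1/2, x_4 = 0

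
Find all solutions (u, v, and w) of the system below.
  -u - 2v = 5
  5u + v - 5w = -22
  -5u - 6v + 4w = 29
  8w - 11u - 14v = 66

Row-reduce:
R1 ← R1 / (-1).
R2 ← R2 − 5·R1.
R3 ← R3 + 5·R1.
R4 ← R4 + 11·R1.
R2 ← R2 / (-9).
R1 ← R1 − 2·R2.
R3 ← R3 − 4·R2.
R4 ← R4 − 8·R2.
R3 ← R3 / (16/9).
R1 ← R1 + 10/9·R3.
R2 ← R2 − 5/9·R3.
R4 ← R4 − 32/9·R3.
Row 4 reduces to 0 = 3, a contradiction. The system is inconsistent.

no solution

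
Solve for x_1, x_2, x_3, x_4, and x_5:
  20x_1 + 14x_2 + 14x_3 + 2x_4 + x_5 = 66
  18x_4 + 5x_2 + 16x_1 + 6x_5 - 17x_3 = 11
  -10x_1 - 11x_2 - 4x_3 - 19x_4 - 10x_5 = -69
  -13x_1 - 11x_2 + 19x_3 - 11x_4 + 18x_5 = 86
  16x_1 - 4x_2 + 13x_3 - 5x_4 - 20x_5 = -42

Row-reduce the augmented matrix:
R1 ← R1 / (20).
R2 ← R2 − 16·R1.
R3 ← R3 + 10·R1.
R4 ← R4 + 13·R1.
R5 ← R5 − 16·R1.
R2 ← R2 / (-31/5).
R1 ← R1 − 7/10·R2.
R3 ← R3 + 4·R2.
R4 ← R4 + 19/10·R2.
R5 ← R5 + 76/5·R2.
R3 ← R3 / (657/31).
R1 ← R1 + 77/31·R3.
R2 ← R2 − 141/31·R3.
R4 ← R4 − 1139/31·R3.
R5 ← R5 − 2199/31·R3.
R4 ← R4 / (45757/1314).
R1 ← R1 + 1837/1314·R4.
R2 ← R2 − 764/219·R4.
R3 ← R3 + 886/657·R4.
R5 ← R5 − 10699/219·R4.
R5 ← R5 / (-2091879/45757).
R1 ← R1 − 64973/91514·R5.
R2 ← R2 + 184973/91514·R5.
R3 ← R3 − 83921/91514·R5.
R4 ← R4 − 103391/91514·R5.
Reading off the reduced rows gives x_1 = 1, x_2 = 1, x_3 = 2, x_4 = 0, x_5 = 4.

x_1 = 1, x_2 = 1, x_3 = 2, x_4 = 0, x_5 = 4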